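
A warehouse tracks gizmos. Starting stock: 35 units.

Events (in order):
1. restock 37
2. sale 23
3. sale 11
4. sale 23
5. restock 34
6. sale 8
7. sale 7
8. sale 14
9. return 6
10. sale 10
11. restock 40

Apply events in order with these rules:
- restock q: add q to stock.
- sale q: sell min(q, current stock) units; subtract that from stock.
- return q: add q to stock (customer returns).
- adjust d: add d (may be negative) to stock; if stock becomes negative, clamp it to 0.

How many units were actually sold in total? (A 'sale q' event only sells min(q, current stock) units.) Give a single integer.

Processing events:
Start: stock = 35
  Event 1 (restock 37): 35 + 37 = 72
  Event 2 (sale 23): sell min(23,72)=23. stock: 72 - 23 = 49. total_sold = 23
  Event 3 (sale 11): sell min(11,49)=11. stock: 49 - 11 = 38. total_sold = 34
  Event 4 (sale 23): sell min(23,38)=23. stock: 38 - 23 = 15. total_sold = 57
  Event 5 (restock 34): 15 + 34 = 49
  Event 6 (sale 8): sell min(8,49)=8. stock: 49 - 8 = 41. total_sold = 65
  Event 7 (sale 7): sell min(7,41)=7. stock: 41 - 7 = 34. total_sold = 72
  Event 8 (sale 14): sell min(14,34)=14. stock: 34 - 14 = 20. total_sold = 86
  Event 9 (return 6): 20 + 6 = 26
  Event 10 (sale 10): sell min(10,26)=10. stock: 26 - 10 = 16. total_sold = 96
  Event 11 (restock 40): 16 + 40 = 56
Final: stock = 56, total_sold = 96

Answer: 96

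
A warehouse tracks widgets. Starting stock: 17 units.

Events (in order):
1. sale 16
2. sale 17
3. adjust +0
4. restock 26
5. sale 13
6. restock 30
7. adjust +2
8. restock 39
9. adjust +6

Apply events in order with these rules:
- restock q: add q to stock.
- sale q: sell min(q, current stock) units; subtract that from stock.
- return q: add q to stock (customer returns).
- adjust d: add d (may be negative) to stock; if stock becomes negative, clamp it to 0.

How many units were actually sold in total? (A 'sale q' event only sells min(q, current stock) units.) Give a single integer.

Processing events:
Start: stock = 17
  Event 1 (sale 16): sell min(16,17)=16. stock: 17 - 16 = 1. total_sold = 16
  Event 2 (sale 17): sell min(17,1)=1. stock: 1 - 1 = 0. total_sold = 17
  Event 3 (adjust +0): 0 + 0 = 0
  Event 4 (restock 26): 0 + 26 = 26
  Event 5 (sale 13): sell min(13,26)=13. stock: 26 - 13 = 13. total_sold = 30
  Event 6 (restock 30): 13 + 30 = 43
  Event 7 (adjust +2): 43 + 2 = 45
  Event 8 (restock 39): 45 + 39 = 84
  Event 9 (adjust +6): 84 + 6 = 90
Final: stock = 90, total_sold = 30

Answer: 30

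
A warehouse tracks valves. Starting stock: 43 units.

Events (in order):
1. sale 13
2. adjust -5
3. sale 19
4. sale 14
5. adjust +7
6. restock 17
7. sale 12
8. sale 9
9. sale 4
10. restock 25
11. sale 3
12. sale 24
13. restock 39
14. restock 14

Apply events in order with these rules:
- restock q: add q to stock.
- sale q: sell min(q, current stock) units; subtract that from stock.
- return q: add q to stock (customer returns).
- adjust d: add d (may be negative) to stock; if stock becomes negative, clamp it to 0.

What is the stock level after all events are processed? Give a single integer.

Answer: 53

Derivation:
Processing events:
Start: stock = 43
  Event 1 (sale 13): sell min(13,43)=13. stock: 43 - 13 = 30. total_sold = 13
  Event 2 (adjust -5): 30 + -5 = 25
  Event 3 (sale 19): sell min(19,25)=19. stock: 25 - 19 = 6. total_sold = 32
  Event 4 (sale 14): sell min(14,6)=6. stock: 6 - 6 = 0. total_sold = 38
  Event 5 (adjust +7): 0 + 7 = 7
  Event 6 (restock 17): 7 + 17 = 24
  Event 7 (sale 12): sell min(12,24)=12. stock: 24 - 12 = 12. total_sold = 50
  Event 8 (sale 9): sell min(9,12)=9. stock: 12 - 9 = 3. total_sold = 59
  Event 9 (sale 4): sell min(4,3)=3. stock: 3 - 3 = 0. total_sold = 62
  Event 10 (restock 25): 0 + 25 = 25
  Event 11 (sale 3): sell min(3,25)=3. stock: 25 - 3 = 22. total_sold = 65
  Event 12 (sale 24): sell min(24,22)=22. stock: 22 - 22 = 0. total_sold = 87
  Event 13 (restock 39): 0 + 39 = 39
  Event 14 (restock 14): 39 + 14 = 53
Final: stock = 53, total_sold = 87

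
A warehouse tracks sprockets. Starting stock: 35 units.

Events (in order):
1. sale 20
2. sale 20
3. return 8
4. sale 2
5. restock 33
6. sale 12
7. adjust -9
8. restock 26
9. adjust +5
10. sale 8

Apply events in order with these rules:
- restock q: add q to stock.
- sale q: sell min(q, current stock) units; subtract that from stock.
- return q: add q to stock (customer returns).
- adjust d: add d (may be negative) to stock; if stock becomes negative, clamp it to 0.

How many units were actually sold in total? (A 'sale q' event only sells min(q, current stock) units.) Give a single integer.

Processing events:
Start: stock = 35
  Event 1 (sale 20): sell min(20,35)=20. stock: 35 - 20 = 15. total_sold = 20
  Event 2 (sale 20): sell min(20,15)=15. stock: 15 - 15 = 0. total_sold = 35
  Event 3 (return 8): 0 + 8 = 8
  Event 4 (sale 2): sell min(2,8)=2. stock: 8 - 2 = 6. total_sold = 37
  Event 5 (restock 33): 6 + 33 = 39
  Event 6 (sale 12): sell min(12,39)=12. stock: 39 - 12 = 27. total_sold = 49
  Event 7 (adjust -9): 27 + -9 = 18
  Event 8 (restock 26): 18 + 26 = 44
  Event 9 (adjust +5): 44 + 5 = 49
  Event 10 (sale 8): sell min(8,49)=8. stock: 49 - 8 = 41. total_sold = 57
Final: stock = 41, total_sold = 57

Answer: 57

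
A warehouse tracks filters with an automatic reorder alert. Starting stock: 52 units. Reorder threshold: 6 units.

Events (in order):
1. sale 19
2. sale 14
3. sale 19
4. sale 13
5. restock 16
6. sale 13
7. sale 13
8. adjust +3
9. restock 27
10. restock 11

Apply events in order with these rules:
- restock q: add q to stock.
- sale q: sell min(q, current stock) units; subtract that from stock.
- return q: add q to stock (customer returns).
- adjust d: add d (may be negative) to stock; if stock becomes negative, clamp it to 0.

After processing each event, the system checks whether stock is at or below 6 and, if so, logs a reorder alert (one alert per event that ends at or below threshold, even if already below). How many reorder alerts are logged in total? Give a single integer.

Processing events:
Start: stock = 52
  Event 1 (sale 19): sell min(19,52)=19. stock: 52 - 19 = 33. total_sold = 19
  Event 2 (sale 14): sell min(14,33)=14. stock: 33 - 14 = 19. total_sold = 33
  Event 3 (sale 19): sell min(19,19)=19. stock: 19 - 19 = 0. total_sold = 52
  Event 4 (sale 13): sell min(13,0)=0. stock: 0 - 0 = 0. total_sold = 52
  Event 5 (restock 16): 0 + 16 = 16
  Event 6 (sale 13): sell min(13,16)=13. stock: 16 - 13 = 3. total_sold = 65
  Event 7 (sale 13): sell min(13,3)=3. stock: 3 - 3 = 0. total_sold = 68
  Event 8 (adjust +3): 0 + 3 = 3
  Event 9 (restock 27): 3 + 27 = 30
  Event 10 (restock 11): 30 + 11 = 41
Final: stock = 41, total_sold = 68

Checking against threshold 6:
  After event 1: stock=33 > 6
  After event 2: stock=19 > 6
  After event 3: stock=0 <= 6 -> ALERT
  After event 4: stock=0 <= 6 -> ALERT
  After event 5: stock=16 > 6
  After event 6: stock=3 <= 6 -> ALERT
  After event 7: stock=0 <= 6 -> ALERT
  After event 8: stock=3 <= 6 -> ALERT
  After event 9: stock=30 > 6
  After event 10: stock=41 > 6
Alert events: [3, 4, 6, 7, 8]. Count = 5

Answer: 5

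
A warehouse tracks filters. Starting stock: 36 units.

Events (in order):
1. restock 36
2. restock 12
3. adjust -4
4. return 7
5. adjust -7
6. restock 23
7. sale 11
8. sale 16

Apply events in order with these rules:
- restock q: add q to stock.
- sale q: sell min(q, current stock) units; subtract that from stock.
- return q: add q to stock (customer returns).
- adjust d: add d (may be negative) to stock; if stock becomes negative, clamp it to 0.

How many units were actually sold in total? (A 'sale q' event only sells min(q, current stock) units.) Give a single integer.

Answer: 27

Derivation:
Processing events:
Start: stock = 36
  Event 1 (restock 36): 36 + 36 = 72
  Event 2 (restock 12): 72 + 12 = 84
  Event 3 (adjust -4): 84 + -4 = 80
  Event 4 (return 7): 80 + 7 = 87
  Event 5 (adjust -7): 87 + -7 = 80
  Event 6 (restock 23): 80 + 23 = 103
  Event 7 (sale 11): sell min(11,103)=11. stock: 103 - 11 = 92. total_sold = 11
  Event 8 (sale 16): sell min(16,92)=16. stock: 92 - 16 = 76. total_sold = 27
Final: stock = 76, total_sold = 27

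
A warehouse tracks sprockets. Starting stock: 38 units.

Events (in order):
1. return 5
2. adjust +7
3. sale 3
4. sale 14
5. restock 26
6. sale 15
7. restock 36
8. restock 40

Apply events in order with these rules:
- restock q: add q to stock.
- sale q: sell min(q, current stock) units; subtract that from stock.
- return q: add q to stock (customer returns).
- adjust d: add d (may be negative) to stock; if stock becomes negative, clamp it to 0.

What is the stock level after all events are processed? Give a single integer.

Answer: 120

Derivation:
Processing events:
Start: stock = 38
  Event 1 (return 5): 38 + 5 = 43
  Event 2 (adjust +7): 43 + 7 = 50
  Event 3 (sale 3): sell min(3,50)=3. stock: 50 - 3 = 47. total_sold = 3
  Event 4 (sale 14): sell min(14,47)=14. stock: 47 - 14 = 33. total_sold = 17
  Event 5 (restock 26): 33 + 26 = 59
  Event 6 (sale 15): sell min(15,59)=15. stock: 59 - 15 = 44. total_sold = 32
  Event 7 (restock 36): 44 + 36 = 80
  Event 8 (restock 40): 80 + 40 = 120
Final: stock = 120, total_sold = 32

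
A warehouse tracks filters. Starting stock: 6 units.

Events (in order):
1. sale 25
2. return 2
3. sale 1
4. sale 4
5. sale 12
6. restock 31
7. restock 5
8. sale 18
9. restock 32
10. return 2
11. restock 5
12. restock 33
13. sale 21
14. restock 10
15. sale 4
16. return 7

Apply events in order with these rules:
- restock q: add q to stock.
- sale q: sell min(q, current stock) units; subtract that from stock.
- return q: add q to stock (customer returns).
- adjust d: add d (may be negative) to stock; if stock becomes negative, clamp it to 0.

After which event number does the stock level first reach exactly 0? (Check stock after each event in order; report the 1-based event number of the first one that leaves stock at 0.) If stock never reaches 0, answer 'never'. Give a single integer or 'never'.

Processing events:
Start: stock = 6
  Event 1 (sale 25): sell min(25,6)=6. stock: 6 - 6 = 0. total_sold = 6
  Event 2 (return 2): 0 + 2 = 2
  Event 3 (sale 1): sell min(1,2)=1. stock: 2 - 1 = 1. total_sold = 7
  Event 4 (sale 4): sell min(4,1)=1. stock: 1 - 1 = 0. total_sold = 8
  Event 5 (sale 12): sell min(12,0)=0. stock: 0 - 0 = 0. total_sold = 8
  Event 6 (restock 31): 0 + 31 = 31
  Event 7 (restock 5): 31 + 5 = 36
  Event 8 (sale 18): sell min(18,36)=18. stock: 36 - 18 = 18. total_sold = 26
  Event 9 (restock 32): 18 + 32 = 50
  Event 10 (return 2): 50 + 2 = 52
  Event 11 (restock 5): 52 + 5 = 57
  Event 12 (restock 33): 57 + 33 = 90
  Event 13 (sale 21): sell min(21,90)=21. stock: 90 - 21 = 69. total_sold = 47
  Event 14 (restock 10): 69 + 10 = 79
  Event 15 (sale 4): sell min(4,79)=4. stock: 79 - 4 = 75. total_sold = 51
  Event 16 (return 7): 75 + 7 = 82
Final: stock = 82, total_sold = 51

First zero at event 1.

Answer: 1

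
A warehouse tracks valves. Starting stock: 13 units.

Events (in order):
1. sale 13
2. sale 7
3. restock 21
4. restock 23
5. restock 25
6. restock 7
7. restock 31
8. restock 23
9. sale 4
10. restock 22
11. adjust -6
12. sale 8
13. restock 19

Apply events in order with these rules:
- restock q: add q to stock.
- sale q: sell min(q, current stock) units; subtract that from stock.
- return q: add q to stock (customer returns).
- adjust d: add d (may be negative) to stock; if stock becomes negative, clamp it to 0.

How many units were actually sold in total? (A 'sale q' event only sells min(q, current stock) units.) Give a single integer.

Answer: 25

Derivation:
Processing events:
Start: stock = 13
  Event 1 (sale 13): sell min(13,13)=13. stock: 13 - 13 = 0. total_sold = 13
  Event 2 (sale 7): sell min(7,0)=0. stock: 0 - 0 = 0. total_sold = 13
  Event 3 (restock 21): 0 + 21 = 21
  Event 4 (restock 23): 21 + 23 = 44
  Event 5 (restock 25): 44 + 25 = 69
  Event 6 (restock 7): 69 + 7 = 76
  Event 7 (restock 31): 76 + 31 = 107
  Event 8 (restock 23): 107 + 23 = 130
  Event 9 (sale 4): sell min(4,130)=4. stock: 130 - 4 = 126. total_sold = 17
  Event 10 (restock 22): 126 + 22 = 148
  Event 11 (adjust -6): 148 + -6 = 142
  Event 12 (sale 8): sell min(8,142)=8. stock: 142 - 8 = 134. total_sold = 25
  Event 13 (restock 19): 134 + 19 = 153
Final: stock = 153, total_sold = 25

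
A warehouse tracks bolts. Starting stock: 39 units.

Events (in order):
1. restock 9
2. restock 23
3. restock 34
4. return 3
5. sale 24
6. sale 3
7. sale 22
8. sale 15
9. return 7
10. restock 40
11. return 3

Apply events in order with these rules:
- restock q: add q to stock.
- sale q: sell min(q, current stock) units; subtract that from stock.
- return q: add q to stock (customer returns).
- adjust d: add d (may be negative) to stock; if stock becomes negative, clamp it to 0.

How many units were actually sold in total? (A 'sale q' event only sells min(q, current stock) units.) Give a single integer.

Processing events:
Start: stock = 39
  Event 1 (restock 9): 39 + 9 = 48
  Event 2 (restock 23): 48 + 23 = 71
  Event 3 (restock 34): 71 + 34 = 105
  Event 4 (return 3): 105 + 3 = 108
  Event 5 (sale 24): sell min(24,108)=24. stock: 108 - 24 = 84. total_sold = 24
  Event 6 (sale 3): sell min(3,84)=3. stock: 84 - 3 = 81. total_sold = 27
  Event 7 (sale 22): sell min(22,81)=22. stock: 81 - 22 = 59. total_sold = 49
  Event 8 (sale 15): sell min(15,59)=15. stock: 59 - 15 = 44. total_sold = 64
  Event 9 (return 7): 44 + 7 = 51
  Event 10 (restock 40): 51 + 40 = 91
  Event 11 (return 3): 91 + 3 = 94
Final: stock = 94, total_sold = 64

Answer: 64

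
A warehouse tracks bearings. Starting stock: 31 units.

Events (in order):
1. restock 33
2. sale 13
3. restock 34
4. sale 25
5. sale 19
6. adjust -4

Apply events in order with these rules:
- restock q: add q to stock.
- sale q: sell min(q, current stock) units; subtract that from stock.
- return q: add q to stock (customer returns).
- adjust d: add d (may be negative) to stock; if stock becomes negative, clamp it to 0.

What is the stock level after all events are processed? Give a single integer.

Processing events:
Start: stock = 31
  Event 1 (restock 33): 31 + 33 = 64
  Event 2 (sale 13): sell min(13,64)=13. stock: 64 - 13 = 51. total_sold = 13
  Event 3 (restock 34): 51 + 34 = 85
  Event 4 (sale 25): sell min(25,85)=25. stock: 85 - 25 = 60. total_sold = 38
  Event 5 (sale 19): sell min(19,60)=19. stock: 60 - 19 = 41. total_sold = 57
  Event 6 (adjust -4): 41 + -4 = 37
Final: stock = 37, total_sold = 57

Answer: 37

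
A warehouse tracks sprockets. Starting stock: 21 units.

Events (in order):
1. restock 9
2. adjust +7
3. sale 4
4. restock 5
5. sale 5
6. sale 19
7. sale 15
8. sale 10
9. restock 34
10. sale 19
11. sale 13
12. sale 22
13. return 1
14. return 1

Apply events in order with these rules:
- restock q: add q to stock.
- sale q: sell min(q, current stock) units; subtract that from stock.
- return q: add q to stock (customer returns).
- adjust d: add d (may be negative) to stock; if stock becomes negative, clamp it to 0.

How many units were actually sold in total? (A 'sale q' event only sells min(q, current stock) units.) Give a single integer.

Answer: 76

Derivation:
Processing events:
Start: stock = 21
  Event 1 (restock 9): 21 + 9 = 30
  Event 2 (adjust +7): 30 + 7 = 37
  Event 3 (sale 4): sell min(4,37)=4. stock: 37 - 4 = 33. total_sold = 4
  Event 4 (restock 5): 33 + 5 = 38
  Event 5 (sale 5): sell min(5,38)=5. stock: 38 - 5 = 33. total_sold = 9
  Event 6 (sale 19): sell min(19,33)=19. stock: 33 - 19 = 14. total_sold = 28
  Event 7 (sale 15): sell min(15,14)=14. stock: 14 - 14 = 0. total_sold = 42
  Event 8 (sale 10): sell min(10,0)=0. stock: 0 - 0 = 0. total_sold = 42
  Event 9 (restock 34): 0 + 34 = 34
  Event 10 (sale 19): sell min(19,34)=19. stock: 34 - 19 = 15. total_sold = 61
  Event 11 (sale 13): sell min(13,15)=13. stock: 15 - 13 = 2. total_sold = 74
  Event 12 (sale 22): sell min(22,2)=2. stock: 2 - 2 = 0. total_sold = 76
  Event 13 (return 1): 0 + 1 = 1
  Event 14 (return 1): 1 + 1 = 2
Final: stock = 2, total_sold = 76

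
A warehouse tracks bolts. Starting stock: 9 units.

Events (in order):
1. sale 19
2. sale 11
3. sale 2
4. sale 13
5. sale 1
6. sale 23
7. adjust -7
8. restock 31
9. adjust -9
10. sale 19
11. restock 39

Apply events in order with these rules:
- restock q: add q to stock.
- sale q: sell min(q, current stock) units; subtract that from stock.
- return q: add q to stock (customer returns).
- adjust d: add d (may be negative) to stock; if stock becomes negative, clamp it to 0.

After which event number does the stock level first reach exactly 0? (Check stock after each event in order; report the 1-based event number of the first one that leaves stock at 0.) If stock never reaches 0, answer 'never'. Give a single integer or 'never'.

Processing events:
Start: stock = 9
  Event 1 (sale 19): sell min(19,9)=9. stock: 9 - 9 = 0. total_sold = 9
  Event 2 (sale 11): sell min(11,0)=0. stock: 0 - 0 = 0. total_sold = 9
  Event 3 (sale 2): sell min(2,0)=0. stock: 0 - 0 = 0. total_sold = 9
  Event 4 (sale 13): sell min(13,0)=0. stock: 0 - 0 = 0. total_sold = 9
  Event 5 (sale 1): sell min(1,0)=0. stock: 0 - 0 = 0. total_sold = 9
  Event 6 (sale 23): sell min(23,0)=0. stock: 0 - 0 = 0. total_sold = 9
  Event 7 (adjust -7): 0 + -7 = 0 (clamped to 0)
  Event 8 (restock 31): 0 + 31 = 31
  Event 9 (adjust -9): 31 + -9 = 22
  Event 10 (sale 19): sell min(19,22)=19. stock: 22 - 19 = 3. total_sold = 28
  Event 11 (restock 39): 3 + 39 = 42
Final: stock = 42, total_sold = 28

First zero at event 1.

Answer: 1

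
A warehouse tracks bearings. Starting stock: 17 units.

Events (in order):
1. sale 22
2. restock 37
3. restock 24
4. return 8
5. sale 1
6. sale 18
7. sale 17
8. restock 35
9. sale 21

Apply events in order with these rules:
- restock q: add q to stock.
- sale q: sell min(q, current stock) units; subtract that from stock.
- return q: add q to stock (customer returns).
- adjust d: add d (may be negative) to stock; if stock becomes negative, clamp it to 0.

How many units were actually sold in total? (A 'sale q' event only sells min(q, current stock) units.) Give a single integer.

Answer: 74

Derivation:
Processing events:
Start: stock = 17
  Event 1 (sale 22): sell min(22,17)=17. stock: 17 - 17 = 0. total_sold = 17
  Event 2 (restock 37): 0 + 37 = 37
  Event 3 (restock 24): 37 + 24 = 61
  Event 4 (return 8): 61 + 8 = 69
  Event 5 (sale 1): sell min(1,69)=1. stock: 69 - 1 = 68. total_sold = 18
  Event 6 (sale 18): sell min(18,68)=18. stock: 68 - 18 = 50. total_sold = 36
  Event 7 (sale 17): sell min(17,50)=17. stock: 50 - 17 = 33. total_sold = 53
  Event 8 (restock 35): 33 + 35 = 68
  Event 9 (sale 21): sell min(21,68)=21. stock: 68 - 21 = 47. total_sold = 74
Final: stock = 47, total_sold = 74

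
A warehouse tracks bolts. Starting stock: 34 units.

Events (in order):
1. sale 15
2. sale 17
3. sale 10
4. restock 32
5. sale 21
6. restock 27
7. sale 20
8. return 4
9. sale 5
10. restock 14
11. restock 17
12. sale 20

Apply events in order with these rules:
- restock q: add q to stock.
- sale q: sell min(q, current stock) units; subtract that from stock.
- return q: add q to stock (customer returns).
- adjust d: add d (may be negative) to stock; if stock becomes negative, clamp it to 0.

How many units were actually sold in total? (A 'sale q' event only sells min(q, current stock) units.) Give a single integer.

Answer: 100

Derivation:
Processing events:
Start: stock = 34
  Event 1 (sale 15): sell min(15,34)=15. stock: 34 - 15 = 19. total_sold = 15
  Event 2 (sale 17): sell min(17,19)=17. stock: 19 - 17 = 2. total_sold = 32
  Event 3 (sale 10): sell min(10,2)=2. stock: 2 - 2 = 0. total_sold = 34
  Event 4 (restock 32): 0 + 32 = 32
  Event 5 (sale 21): sell min(21,32)=21. stock: 32 - 21 = 11. total_sold = 55
  Event 6 (restock 27): 11 + 27 = 38
  Event 7 (sale 20): sell min(20,38)=20. stock: 38 - 20 = 18. total_sold = 75
  Event 8 (return 4): 18 + 4 = 22
  Event 9 (sale 5): sell min(5,22)=5. stock: 22 - 5 = 17. total_sold = 80
  Event 10 (restock 14): 17 + 14 = 31
  Event 11 (restock 17): 31 + 17 = 48
  Event 12 (sale 20): sell min(20,48)=20. stock: 48 - 20 = 28. total_sold = 100
Final: stock = 28, total_sold = 100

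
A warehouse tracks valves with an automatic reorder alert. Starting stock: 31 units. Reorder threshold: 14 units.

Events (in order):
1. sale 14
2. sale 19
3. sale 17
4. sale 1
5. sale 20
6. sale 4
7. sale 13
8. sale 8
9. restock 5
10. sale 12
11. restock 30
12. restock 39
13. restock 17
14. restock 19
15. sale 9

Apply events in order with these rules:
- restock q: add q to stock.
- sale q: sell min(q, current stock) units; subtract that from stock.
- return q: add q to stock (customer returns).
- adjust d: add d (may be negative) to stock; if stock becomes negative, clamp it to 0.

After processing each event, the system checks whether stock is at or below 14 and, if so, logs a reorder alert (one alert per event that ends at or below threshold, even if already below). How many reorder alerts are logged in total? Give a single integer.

Processing events:
Start: stock = 31
  Event 1 (sale 14): sell min(14,31)=14. stock: 31 - 14 = 17. total_sold = 14
  Event 2 (sale 19): sell min(19,17)=17. stock: 17 - 17 = 0. total_sold = 31
  Event 3 (sale 17): sell min(17,0)=0. stock: 0 - 0 = 0. total_sold = 31
  Event 4 (sale 1): sell min(1,0)=0. stock: 0 - 0 = 0. total_sold = 31
  Event 5 (sale 20): sell min(20,0)=0. stock: 0 - 0 = 0. total_sold = 31
  Event 6 (sale 4): sell min(4,0)=0. stock: 0 - 0 = 0. total_sold = 31
  Event 7 (sale 13): sell min(13,0)=0. stock: 0 - 0 = 0. total_sold = 31
  Event 8 (sale 8): sell min(8,0)=0. stock: 0 - 0 = 0. total_sold = 31
  Event 9 (restock 5): 0 + 5 = 5
  Event 10 (sale 12): sell min(12,5)=5. stock: 5 - 5 = 0. total_sold = 36
  Event 11 (restock 30): 0 + 30 = 30
  Event 12 (restock 39): 30 + 39 = 69
  Event 13 (restock 17): 69 + 17 = 86
  Event 14 (restock 19): 86 + 19 = 105
  Event 15 (sale 9): sell min(9,105)=9. stock: 105 - 9 = 96. total_sold = 45
Final: stock = 96, total_sold = 45

Checking against threshold 14:
  After event 1: stock=17 > 14
  After event 2: stock=0 <= 14 -> ALERT
  After event 3: stock=0 <= 14 -> ALERT
  After event 4: stock=0 <= 14 -> ALERT
  After event 5: stock=0 <= 14 -> ALERT
  After event 6: stock=0 <= 14 -> ALERT
  After event 7: stock=0 <= 14 -> ALERT
  After event 8: stock=0 <= 14 -> ALERT
  After event 9: stock=5 <= 14 -> ALERT
  After event 10: stock=0 <= 14 -> ALERT
  After event 11: stock=30 > 14
  After event 12: stock=69 > 14
  After event 13: stock=86 > 14
  After event 14: stock=105 > 14
  After event 15: stock=96 > 14
Alert events: [2, 3, 4, 5, 6, 7, 8, 9, 10]. Count = 9

Answer: 9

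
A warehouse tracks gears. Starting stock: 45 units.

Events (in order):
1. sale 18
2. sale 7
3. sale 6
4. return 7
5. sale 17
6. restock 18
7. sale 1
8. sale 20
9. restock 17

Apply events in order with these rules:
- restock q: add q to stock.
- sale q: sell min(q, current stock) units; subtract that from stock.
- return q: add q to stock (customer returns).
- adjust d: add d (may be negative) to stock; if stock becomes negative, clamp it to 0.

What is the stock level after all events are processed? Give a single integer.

Answer: 18

Derivation:
Processing events:
Start: stock = 45
  Event 1 (sale 18): sell min(18,45)=18. stock: 45 - 18 = 27. total_sold = 18
  Event 2 (sale 7): sell min(7,27)=7. stock: 27 - 7 = 20. total_sold = 25
  Event 3 (sale 6): sell min(6,20)=6. stock: 20 - 6 = 14. total_sold = 31
  Event 4 (return 7): 14 + 7 = 21
  Event 5 (sale 17): sell min(17,21)=17. stock: 21 - 17 = 4. total_sold = 48
  Event 6 (restock 18): 4 + 18 = 22
  Event 7 (sale 1): sell min(1,22)=1. stock: 22 - 1 = 21. total_sold = 49
  Event 8 (sale 20): sell min(20,21)=20. stock: 21 - 20 = 1. total_sold = 69
  Event 9 (restock 17): 1 + 17 = 18
Final: stock = 18, total_sold = 69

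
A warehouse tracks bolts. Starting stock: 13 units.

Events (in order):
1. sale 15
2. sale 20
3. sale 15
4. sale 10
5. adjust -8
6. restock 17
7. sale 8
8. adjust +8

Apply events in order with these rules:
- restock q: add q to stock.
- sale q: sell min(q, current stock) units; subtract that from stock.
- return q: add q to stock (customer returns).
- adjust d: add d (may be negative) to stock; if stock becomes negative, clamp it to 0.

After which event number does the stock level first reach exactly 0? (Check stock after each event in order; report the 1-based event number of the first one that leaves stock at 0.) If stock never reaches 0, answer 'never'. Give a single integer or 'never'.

Processing events:
Start: stock = 13
  Event 1 (sale 15): sell min(15,13)=13. stock: 13 - 13 = 0. total_sold = 13
  Event 2 (sale 20): sell min(20,0)=0. stock: 0 - 0 = 0. total_sold = 13
  Event 3 (sale 15): sell min(15,0)=0. stock: 0 - 0 = 0. total_sold = 13
  Event 4 (sale 10): sell min(10,0)=0. stock: 0 - 0 = 0. total_sold = 13
  Event 5 (adjust -8): 0 + -8 = 0 (clamped to 0)
  Event 6 (restock 17): 0 + 17 = 17
  Event 7 (sale 8): sell min(8,17)=8. stock: 17 - 8 = 9. total_sold = 21
  Event 8 (adjust +8): 9 + 8 = 17
Final: stock = 17, total_sold = 21

First zero at event 1.

Answer: 1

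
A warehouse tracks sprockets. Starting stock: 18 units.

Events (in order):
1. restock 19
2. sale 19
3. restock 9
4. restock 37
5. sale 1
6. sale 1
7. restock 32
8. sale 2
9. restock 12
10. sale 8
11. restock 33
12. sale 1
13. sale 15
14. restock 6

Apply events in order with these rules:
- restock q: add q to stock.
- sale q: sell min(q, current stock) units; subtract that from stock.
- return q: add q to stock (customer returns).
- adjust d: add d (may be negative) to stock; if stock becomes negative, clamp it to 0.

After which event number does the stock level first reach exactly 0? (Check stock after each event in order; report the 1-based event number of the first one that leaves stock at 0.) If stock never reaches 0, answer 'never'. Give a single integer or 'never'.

Processing events:
Start: stock = 18
  Event 1 (restock 19): 18 + 19 = 37
  Event 2 (sale 19): sell min(19,37)=19. stock: 37 - 19 = 18. total_sold = 19
  Event 3 (restock 9): 18 + 9 = 27
  Event 4 (restock 37): 27 + 37 = 64
  Event 5 (sale 1): sell min(1,64)=1. stock: 64 - 1 = 63. total_sold = 20
  Event 6 (sale 1): sell min(1,63)=1. stock: 63 - 1 = 62. total_sold = 21
  Event 7 (restock 32): 62 + 32 = 94
  Event 8 (sale 2): sell min(2,94)=2. stock: 94 - 2 = 92. total_sold = 23
  Event 9 (restock 12): 92 + 12 = 104
  Event 10 (sale 8): sell min(8,104)=8. stock: 104 - 8 = 96. total_sold = 31
  Event 11 (restock 33): 96 + 33 = 129
  Event 12 (sale 1): sell min(1,129)=1. stock: 129 - 1 = 128. total_sold = 32
  Event 13 (sale 15): sell min(15,128)=15. stock: 128 - 15 = 113. total_sold = 47
  Event 14 (restock 6): 113 + 6 = 119
Final: stock = 119, total_sold = 47

Stock never reaches 0.

Answer: never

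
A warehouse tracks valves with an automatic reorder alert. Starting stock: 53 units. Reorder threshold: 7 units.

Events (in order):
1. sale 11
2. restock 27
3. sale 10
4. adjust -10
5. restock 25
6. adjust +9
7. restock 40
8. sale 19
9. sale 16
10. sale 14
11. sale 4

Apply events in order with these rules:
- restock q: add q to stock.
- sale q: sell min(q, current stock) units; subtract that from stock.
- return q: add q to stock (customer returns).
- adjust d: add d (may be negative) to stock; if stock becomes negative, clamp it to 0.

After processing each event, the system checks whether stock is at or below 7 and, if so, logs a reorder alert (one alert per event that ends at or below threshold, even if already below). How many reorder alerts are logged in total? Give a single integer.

Answer: 0

Derivation:
Processing events:
Start: stock = 53
  Event 1 (sale 11): sell min(11,53)=11. stock: 53 - 11 = 42. total_sold = 11
  Event 2 (restock 27): 42 + 27 = 69
  Event 3 (sale 10): sell min(10,69)=10. stock: 69 - 10 = 59. total_sold = 21
  Event 4 (adjust -10): 59 + -10 = 49
  Event 5 (restock 25): 49 + 25 = 74
  Event 6 (adjust +9): 74 + 9 = 83
  Event 7 (restock 40): 83 + 40 = 123
  Event 8 (sale 19): sell min(19,123)=19. stock: 123 - 19 = 104. total_sold = 40
  Event 9 (sale 16): sell min(16,104)=16. stock: 104 - 16 = 88. total_sold = 56
  Event 10 (sale 14): sell min(14,88)=14. stock: 88 - 14 = 74. total_sold = 70
  Event 11 (sale 4): sell min(4,74)=4. stock: 74 - 4 = 70. total_sold = 74
Final: stock = 70, total_sold = 74

Checking against threshold 7:
  After event 1: stock=42 > 7
  After event 2: stock=69 > 7
  After event 3: stock=59 > 7
  After event 4: stock=49 > 7
  After event 5: stock=74 > 7
  After event 6: stock=83 > 7
  After event 7: stock=123 > 7
  After event 8: stock=104 > 7
  After event 9: stock=88 > 7
  After event 10: stock=74 > 7
  After event 11: stock=70 > 7
Alert events: []. Count = 0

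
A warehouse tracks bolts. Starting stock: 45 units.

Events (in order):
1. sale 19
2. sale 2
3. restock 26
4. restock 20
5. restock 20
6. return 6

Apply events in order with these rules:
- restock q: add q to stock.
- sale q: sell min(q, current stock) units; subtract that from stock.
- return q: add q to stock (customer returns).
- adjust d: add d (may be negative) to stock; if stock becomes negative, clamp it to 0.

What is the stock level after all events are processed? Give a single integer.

Processing events:
Start: stock = 45
  Event 1 (sale 19): sell min(19,45)=19. stock: 45 - 19 = 26. total_sold = 19
  Event 2 (sale 2): sell min(2,26)=2. stock: 26 - 2 = 24. total_sold = 21
  Event 3 (restock 26): 24 + 26 = 50
  Event 4 (restock 20): 50 + 20 = 70
  Event 5 (restock 20): 70 + 20 = 90
  Event 6 (return 6): 90 + 6 = 96
Final: stock = 96, total_sold = 21

Answer: 96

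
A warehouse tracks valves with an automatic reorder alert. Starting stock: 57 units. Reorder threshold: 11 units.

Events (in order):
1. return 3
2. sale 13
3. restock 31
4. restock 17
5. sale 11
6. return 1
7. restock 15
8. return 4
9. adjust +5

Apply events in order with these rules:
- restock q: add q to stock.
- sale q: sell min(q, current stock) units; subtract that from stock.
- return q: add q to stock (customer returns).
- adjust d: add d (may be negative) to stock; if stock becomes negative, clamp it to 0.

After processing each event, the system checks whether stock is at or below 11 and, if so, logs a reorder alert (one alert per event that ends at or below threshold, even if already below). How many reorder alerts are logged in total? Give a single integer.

Processing events:
Start: stock = 57
  Event 1 (return 3): 57 + 3 = 60
  Event 2 (sale 13): sell min(13,60)=13. stock: 60 - 13 = 47. total_sold = 13
  Event 3 (restock 31): 47 + 31 = 78
  Event 4 (restock 17): 78 + 17 = 95
  Event 5 (sale 11): sell min(11,95)=11. stock: 95 - 11 = 84. total_sold = 24
  Event 6 (return 1): 84 + 1 = 85
  Event 7 (restock 15): 85 + 15 = 100
  Event 8 (return 4): 100 + 4 = 104
  Event 9 (adjust +5): 104 + 5 = 109
Final: stock = 109, total_sold = 24

Checking against threshold 11:
  After event 1: stock=60 > 11
  After event 2: stock=47 > 11
  After event 3: stock=78 > 11
  After event 4: stock=95 > 11
  After event 5: stock=84 > 11
  After event 6: stock=85 > 11
  After event 7: stock=100 > 11
  After event 8: stock=104 > 11
  After event 9: stock=109 > 11
Alert events: []. Count = 0

Answer: 0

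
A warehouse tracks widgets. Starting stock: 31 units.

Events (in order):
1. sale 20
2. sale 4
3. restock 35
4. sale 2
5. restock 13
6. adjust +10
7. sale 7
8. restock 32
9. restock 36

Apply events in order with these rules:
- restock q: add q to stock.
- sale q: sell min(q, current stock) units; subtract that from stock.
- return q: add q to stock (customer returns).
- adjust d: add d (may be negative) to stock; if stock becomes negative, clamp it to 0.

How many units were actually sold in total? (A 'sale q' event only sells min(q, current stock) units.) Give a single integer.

Processing events:
Start: stock = 31
  Event 1 (sale 20): sell min(20,31)=20. stock: 31 - 20 = 11. total_sold = 20
  Event 2 (sale 4): sell min(4,11)=4. stock: 11 - 4 = 7. total_sold = 24
  Event 3 (restock 35): 7 + 35 = 42
  Event 4 (sale 2): sell min(2,42)=2. stock: 42 - 2 = 40. total_sold = 26
  Event 5 (restock 13): 40 + 13 = 53
  Event 6 (adjust +10): 53 + 10 = 63
  Event 7 (sale 7): sell min(7,63)=7. stock: 63 - 7 = 56. total_sold = 33
  Event 8 (restock 32): 56 + 32 = 88
  Event 9 (restock 36): 88 + 36 = 124
Final: stock = 124, total_sold = 33

Answer: 33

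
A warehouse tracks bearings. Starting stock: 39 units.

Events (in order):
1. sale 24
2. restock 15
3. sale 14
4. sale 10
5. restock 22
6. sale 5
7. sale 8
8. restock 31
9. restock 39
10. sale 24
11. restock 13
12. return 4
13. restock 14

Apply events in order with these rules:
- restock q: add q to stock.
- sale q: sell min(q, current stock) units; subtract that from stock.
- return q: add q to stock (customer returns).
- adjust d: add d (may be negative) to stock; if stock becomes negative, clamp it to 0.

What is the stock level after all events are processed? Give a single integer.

Answer: 92

Derivation:
Processing events:
Start: stock = 39
  Event 1 (sale 24): sell min(24,39)=24. stock: 39 - 24 = 15. total_sold = 24
  Event 2 (restock 15): 15 + 15 = 30
  Event 3 (sale 14): sell min(14,30)=14. stock: 30 - 14 = 16. total_sold = 38
  Event 4 (sale 10): sell min(10,16)=10. stock: 16 - 10 = 6. total_sold = 48
  Event 5 (restock 22): 6 + 22 = 28
  Event 6 (sale 5): sell min(5,28)=5. stock: 28 - 5 = 23. total_sold = 53
  Event 7 (sale 8): sell min(8,23)=8. stock: 23 - 8 = 15. total_sold = 61
  Event 8 (restock 31): 15 + 31 = 46
  Event 9 (restock 39): 46 + 39 = 85
  Event 10 (sale 24): sell min(24,85)=24. stock: 85 - 24 = 61. total_sold = 85
  Event 11 (restock 13): 61 + 13 = 74
  Event 12 (return 4): 74 + 4 = 78
  Event 13 (restock 14): 78 + 14 = 92
Final: stock = 92, total_sold = 85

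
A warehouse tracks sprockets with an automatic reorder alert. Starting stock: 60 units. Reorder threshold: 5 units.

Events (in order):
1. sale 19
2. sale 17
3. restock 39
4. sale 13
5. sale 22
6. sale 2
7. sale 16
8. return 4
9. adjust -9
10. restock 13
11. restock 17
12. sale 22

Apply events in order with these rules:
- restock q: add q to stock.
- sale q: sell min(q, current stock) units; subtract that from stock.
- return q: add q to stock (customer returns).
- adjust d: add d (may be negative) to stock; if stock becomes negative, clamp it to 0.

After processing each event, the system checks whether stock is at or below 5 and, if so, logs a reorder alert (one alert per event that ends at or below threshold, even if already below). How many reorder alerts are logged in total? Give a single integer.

Processing events:
Start: stock = 60
  Event 1 (sale 19): sell min(19,60)=19. stock: 60 - 19 = 41. total_sold = 19
  Event 2 (sale 17): sell min(17,41)=17. stock: 41 - 17 = 24. total_sold = 36
  Event 3 (restock 39): 24 + 39 = 63
  Event 4 (sale 13): sell min(13,63)=13. stock: 63 - 13 = 50. total_sold = 49
  Event 5 (sale 22): sell min(22,50)=22. stock: 50 - 22 = 28. total_sold = 71
  Event 6 (sale 2): sell min(2,28)=2. stock: 28 - 2 = 26. total_sold = 73
  Event 7 (sale 16): sell min(16,26)=16. stock: 26 - 16 = 10. total_sold = 89
  Event 8 (return 4): 10 + 4 = 14
  Event 9 (adjust -9): 14 + -9 = 5
  Event 10 (restock 13): 5 + 13 = 18
  Event 11 (restock 17): 18 + 17 = 35
  Event 12 (sale 22): sell min(22,35)=22. stock: 35 - 22 = 13. total_sold = 111
Final: stock = 13, total_sold = 111

Checking against threshold 5:
  After event 1: stock=41 > 5
  After event 2: stock=24 > 5
  After event 3: stock=63 > 5
  After event 4: stock=50 > 5
  After event 5: stock=28 > 5
  After event 6: stock=26 > 5
  After event 7: stock=10 > 5
  After event 8: stock=14 > 5
  After event 9: stock=5 <= 5 -> ALERT
  After event 10: stock=18 > 5
  After event 11: stock=35 > 5
  After event 12: stock=13 > 5
Alert events: [9]. Count = 1

Answer: 1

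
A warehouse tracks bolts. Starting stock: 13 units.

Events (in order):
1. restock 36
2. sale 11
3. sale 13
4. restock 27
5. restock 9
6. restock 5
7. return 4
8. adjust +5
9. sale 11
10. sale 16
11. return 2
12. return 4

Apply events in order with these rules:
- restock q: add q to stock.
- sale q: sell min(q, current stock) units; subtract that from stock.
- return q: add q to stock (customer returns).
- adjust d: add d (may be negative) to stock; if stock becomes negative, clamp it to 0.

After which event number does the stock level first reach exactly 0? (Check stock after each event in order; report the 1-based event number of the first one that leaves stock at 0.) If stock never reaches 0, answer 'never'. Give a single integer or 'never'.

Answer: never

Derivation:
Processing events:
Start: stock = 13
  Event 1 (restock 36): 13 + 36 = 49
  Event 2 (sale 11): sell min(11,49)=11. stock: 49 - 11 = 38. total_sold = 11
  Event 3 (sale 13): sell min(13,38)=13. stock: 38 - 13 = 25. total_sold = 24
  Event 4 (restock 27): 25 + 27 = 52
  Event 5 (restock 9): 52 + 9 = 61
  Event 6 (restock 5): 61 + 5 = 66
  Event 7 (return 4): 66 + 4 = 70
  Event 8 (adjust +5): 70 + 5 = 75
  Event 9 (sale 11): sell min(11,75)=11. stock: 75 - 11 = 64. total_sold = 35
  Event 10 (sale 16): sell min(16,64)=16. stock: 64 - 16 = 48. total_sold = 51
  Event 11 (return 2): 48 + 2 = 50
  Event 12 (return 4): 50 + 4 = 54
Final: stock = 54, total_sold = 51

Stock never reaches 0.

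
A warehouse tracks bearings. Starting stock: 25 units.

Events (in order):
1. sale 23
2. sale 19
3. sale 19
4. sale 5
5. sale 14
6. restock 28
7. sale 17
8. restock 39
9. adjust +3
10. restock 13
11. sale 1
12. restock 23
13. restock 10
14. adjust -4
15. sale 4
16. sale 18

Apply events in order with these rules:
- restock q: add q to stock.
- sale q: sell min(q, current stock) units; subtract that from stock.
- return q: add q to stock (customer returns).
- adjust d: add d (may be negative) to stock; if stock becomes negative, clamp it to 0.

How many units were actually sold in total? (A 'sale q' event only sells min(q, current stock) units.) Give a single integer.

Processing events:
Start: stock = 25
  Event 1 (sale 23): sell min(23,25)=23. stock: 25 - 23 = 2. total_sold = 23
  Event 2 (sale 19): sell min(19,2)=2. stock: 2 - 2 = 0. total_sold = 25
  Event 3 (sale 19): sell min(19,0)=0. stock: 0 - 0 = 0. total_sold = 25
  Event 4 (sale 5): sell min(5,0)=0. stock: 0 - 0 = 0. total_sold = 25
  Event 5 (sale 14): sell min(14,0)=0. stock: 0 - 0 = 0. total_sold = 25
  Event 6 (restock 28): 0 + 28 = 28
  Event 7 (sale 17): sell min(17,28)=17. stock: 28 - 17 = 11. total_sold = 42
  Event 8 (restock 39): 11 + 39 = 50
  Event 9 (adjust +3): 50 + 3 = 53
  Event 10 (restock 13): 53 + 13 = 66
  Event 11 (sale 1): sell min(1,66)=1. stock: 66 - 1 = 65. total_sold = 43
  Event 12 (restock 23): 65 + 23 = 88
  Event 13 (restock 10): 88 + 10 = 98
  Event 14 (adjust -4): 98 + -4 = 94
  Event 15 (sale 4): sell min(4,94)=4. stock: 94 - 4 = 90. total_sold = 47
  Event 16 (sale 18): sell min(18,90)=18. stock: 90 - 18 = 72. total_sold = 65
Final: stock = 72, total_sold = 65

Answer: 65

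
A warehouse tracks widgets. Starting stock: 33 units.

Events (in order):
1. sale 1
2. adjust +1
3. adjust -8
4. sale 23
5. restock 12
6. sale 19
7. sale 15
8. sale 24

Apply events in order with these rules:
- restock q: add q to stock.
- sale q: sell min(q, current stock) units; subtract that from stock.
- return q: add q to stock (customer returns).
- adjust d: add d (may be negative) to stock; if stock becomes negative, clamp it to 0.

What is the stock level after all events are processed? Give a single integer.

Answer: 0

Derivation:
Processing events:
Start: stock = 33
  Event 1 (sale 1): sell min(1,33)=1. stock: 33 - 1 = 32. total_sold = 1
  Event 2 (adjust +1): 32 + 1 = 33
  Event 3 (adjust -8): 33 + -8 = 25
  Event 4 (sale 23): sell min(23,25)=23. stock: 25 - 23 = 2. total_sold = 24
  Event 5 (restock 12): 2 + 12 = 14
  Event 6 (sale 19): sell min(19,14)=14. stock: 14 - 14 = 0. total_sold = 38
  Event 7 (sale 15): sell min(15,0)=0. stock: 0 - 0 = 0. total_sold = 38
  Event 8 (sale 24): sell min(24,0)=0. stock: 0 - 0 = 0. total_sold = 38
Final: stock = 0, total_sold = 38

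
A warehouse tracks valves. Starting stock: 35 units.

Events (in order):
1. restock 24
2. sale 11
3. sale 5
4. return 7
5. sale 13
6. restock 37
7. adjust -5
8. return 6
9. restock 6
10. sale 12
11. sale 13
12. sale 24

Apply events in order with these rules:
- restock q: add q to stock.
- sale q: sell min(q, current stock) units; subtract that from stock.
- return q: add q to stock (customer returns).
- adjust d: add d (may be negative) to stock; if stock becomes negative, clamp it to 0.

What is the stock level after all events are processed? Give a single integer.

Processing events:
Start: stock = 35
  Event 1 (restock 24): 35 + 24 = 59
  Event 2 (sale 11): sell min(11,59)=11. stock: 59 - 11 = 48. total_sold = 11
  Event 3 (sale 5): sell min(5,48)=5. stock: 48 - 5 = 43. total_sold = 16
  Event 4 (return 7): 43 + 7 = 50
  Event 5 (sale 13): sell min(13,50)=13. stock: 50 - 13 = 37. total_sold = 29
  Event 6 (restock 37): 37 + 37 = 74
  Event 7 (adjust -5): 74 + -5 = 69
  Event 8 (return 6): 69 + 6 = 75
  Event 9 (restock 6): 75 + 6 = 81
  Event 10 (sale 12): sell min(12,81)=12. stock: 81 - 12 = 69. total_sold = 41
  Event 11 (sale 13): sell min(13,69)=13. stock: 69 - 13 = 56. total_sold = 54
  Event 12 (sale 24): sell min(24,56)=24. stock: 56 - 24 = 32. total_sold = 78
Final: stock = 32, total_sold = 78

Answer: 32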